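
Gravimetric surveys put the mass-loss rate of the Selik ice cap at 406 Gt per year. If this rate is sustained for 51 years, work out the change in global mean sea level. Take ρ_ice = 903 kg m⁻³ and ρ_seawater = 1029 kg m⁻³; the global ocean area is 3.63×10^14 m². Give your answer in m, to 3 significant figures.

Total mass lost = 406 Gt/yr × 51 yr = 2.071×10^4 Gt = 2.071×10^16 kg.
ρ_w = 1029 kg m⁻³, so water volume = 2.071×10^16 / 1029 = 2.012×10^13 m³.
Δh = 2.012×10^13 / 3.63×10^14 = 0.0554 m.

≈ 0.0554 m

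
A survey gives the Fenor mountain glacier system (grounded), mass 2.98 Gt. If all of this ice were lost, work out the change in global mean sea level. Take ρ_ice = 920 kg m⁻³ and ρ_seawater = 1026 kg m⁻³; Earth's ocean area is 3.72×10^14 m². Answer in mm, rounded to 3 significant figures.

Fenor: 2.98 Gt = 2.980×10^12 kg; dividing by ρ_w = 1026 kg m⁻³ gives 2.904×10^9 m³ of water.
Spread over 3.72×10^14 m² of ocean, Δh = 2.904×10^9 / 3.72×10^14 = 7.81×10^-6 m = 7.81×10^-3 mm.

≈ 7.81×10^-3 mm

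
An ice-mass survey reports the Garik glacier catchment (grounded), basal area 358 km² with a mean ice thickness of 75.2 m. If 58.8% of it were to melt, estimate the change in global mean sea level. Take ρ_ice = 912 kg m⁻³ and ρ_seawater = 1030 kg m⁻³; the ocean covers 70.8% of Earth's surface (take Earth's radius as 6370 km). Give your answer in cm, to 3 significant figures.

≈ 3.88×10^-3 cm

Garik: ice volume = 358 km² × 75.2 m = 26.92 km³; 0.588 × 26.92 × (912/1030) = 14.02 km³ of water.
Spread over 3.61×10^14 m² of ocean, Δh = 1.402×10^10 / 3.61×10^14 = 3.88×10^-5 m = 3.88×10^-3 cm.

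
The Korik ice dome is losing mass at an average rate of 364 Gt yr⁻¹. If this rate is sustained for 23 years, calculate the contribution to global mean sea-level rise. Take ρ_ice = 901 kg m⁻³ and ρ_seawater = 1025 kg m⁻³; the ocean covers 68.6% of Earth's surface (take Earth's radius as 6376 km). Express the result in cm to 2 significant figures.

≈ 2.3 cm

Total mass lost = 364 Gt/yr × 23 yr = 8372 Gt = 8.372×10^15 kg.
ρ_w = 1025 kg m⁻³, so water volume = 8.372×10^15 / 1025 = 8.168×10^12 m³.
Δh = 8.168×10^12 / 3.50×10^14 = 0.0233 m = 2.3 cm.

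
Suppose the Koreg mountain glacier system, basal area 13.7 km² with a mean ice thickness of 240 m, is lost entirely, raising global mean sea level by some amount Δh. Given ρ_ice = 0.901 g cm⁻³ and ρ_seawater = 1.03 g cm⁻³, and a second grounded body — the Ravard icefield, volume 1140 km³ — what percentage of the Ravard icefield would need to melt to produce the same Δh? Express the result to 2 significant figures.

≈ 0.29 %

Equal sea-level rise means equal mass of meltwater, i.e. equal mass of ice lost.
Ice mass of Koreg: 2.962×10^12 kg; ice mass of Ravard: 1.027×10^15 kg.
Fraction required = 2.962×10^12 / 1.027×10^15 = 2.88×10^-3 → 0.29 %.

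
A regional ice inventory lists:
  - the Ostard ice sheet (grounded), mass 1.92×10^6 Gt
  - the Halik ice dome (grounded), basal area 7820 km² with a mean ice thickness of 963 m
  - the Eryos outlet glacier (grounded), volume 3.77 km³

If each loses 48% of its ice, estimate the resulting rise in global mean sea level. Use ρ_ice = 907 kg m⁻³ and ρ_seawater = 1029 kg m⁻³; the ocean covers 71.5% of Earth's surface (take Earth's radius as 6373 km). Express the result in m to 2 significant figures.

≈ 2.5 m

Ostard: 0.48 × 1.92×10^6 Gt = 9.216×10^17 kg; dividing by ρ_w = 1029 kg m⁻³ gives 8.956×10^14 m³ of water.
Halik: ice volume = 7820 km² × 963 m = 7531 km³; 0.48 × 7531 × (907/1029) = 3186 km³ of water.
Eryos: 0.48 × 3.77 km³ × (907/1029) = 1.595 km³ of water.
Total added water ≈ 8.988×10^14 m³ over 3.65×10^14 m² → Δh = 2.46 m.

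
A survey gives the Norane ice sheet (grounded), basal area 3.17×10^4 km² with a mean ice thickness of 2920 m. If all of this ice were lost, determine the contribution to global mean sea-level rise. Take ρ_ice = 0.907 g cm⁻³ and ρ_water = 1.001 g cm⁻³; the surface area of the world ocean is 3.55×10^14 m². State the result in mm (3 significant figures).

Norane: ice volume = 3.17×10^4 km² × 2920 m = 9.256×10^4 km³; 9.256×10^4 × (907/1001) = 8.387×10^4 km³ of water.
Spread over 3.55×10^14 m² of ocean, Δh = 8.387×10^13 / 3.55×10^14 = 0.236 m = 236 mm.

≈ 236 mm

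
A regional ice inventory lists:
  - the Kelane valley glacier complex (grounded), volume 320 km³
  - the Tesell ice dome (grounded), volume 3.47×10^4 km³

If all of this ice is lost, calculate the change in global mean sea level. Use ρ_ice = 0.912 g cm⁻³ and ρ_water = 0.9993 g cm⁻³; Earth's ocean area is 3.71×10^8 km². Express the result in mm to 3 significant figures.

Kelane: 320 km³ × (912/999.3) = 292.0 km³ of water.
Tesell: 3.47×10^4 km³ × (912/999.3) = 3.167×10^4 km³ of water.
Total added water ≈ 3.196×10^13 m³ over 3.71×10^14 m² → Δh = 0.0861 m = 86.1 mm.

≈ 86.1 mm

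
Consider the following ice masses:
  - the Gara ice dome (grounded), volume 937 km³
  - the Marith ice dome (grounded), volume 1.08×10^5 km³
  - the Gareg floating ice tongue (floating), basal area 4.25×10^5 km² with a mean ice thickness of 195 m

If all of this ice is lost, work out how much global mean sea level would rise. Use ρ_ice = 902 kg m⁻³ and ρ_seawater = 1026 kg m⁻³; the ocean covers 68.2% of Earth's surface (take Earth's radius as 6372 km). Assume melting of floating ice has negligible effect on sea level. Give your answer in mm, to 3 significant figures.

Gara: 937 km³ × (902/1026) = 823.8 km³ of water.
Marith: 1.08×10^5 km³ × (902/1026) = 9.495×10^4 km³ of water.
The Gareg floating ice tongue is floating and already displaces its own weight of water, so its melt adds essentially nothing to sea level.
Total added water ≈ 9.577×10^13 m³ over 3.48×10^14 m² → Δh = 0.275 m = 275 mm.

≈ 275 mm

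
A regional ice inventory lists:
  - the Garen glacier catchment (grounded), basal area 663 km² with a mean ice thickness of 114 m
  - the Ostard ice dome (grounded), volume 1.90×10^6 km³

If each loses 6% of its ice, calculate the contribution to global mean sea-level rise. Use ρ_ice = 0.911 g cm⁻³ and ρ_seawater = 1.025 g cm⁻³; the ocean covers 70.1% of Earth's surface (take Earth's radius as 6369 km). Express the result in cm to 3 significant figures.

≈ 28.4 cm

Garen: ice volume = 663 km² × 114 m = 75.58 km³; 0.06 × 75.58 × (911/1025) = 4.031 km³ of water.
Ostard: 0.06 × 1.90×10^6 km³ × (911/1025) = 1.013×10^5 km³ of water.
Total added water ≈ 1.013×10^14 m³ over 3.57×10^14 m² → Δh = 0.284 m = 28.4 cm.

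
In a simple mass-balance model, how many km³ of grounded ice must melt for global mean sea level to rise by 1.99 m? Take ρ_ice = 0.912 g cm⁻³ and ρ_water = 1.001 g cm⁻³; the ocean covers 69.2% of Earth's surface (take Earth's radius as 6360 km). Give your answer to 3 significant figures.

Required water volume = Δh × A = 1.99 m × 3.52×10^14 m² = 7.000×10^14 m³ = 7.000×10^5 km³.
Ice volume = water volume × ρ_w/ρ_ice = 7.000×10^5 × 1001/912 = 7.68×10^5 km³.

≈ 7.68×10^5 km³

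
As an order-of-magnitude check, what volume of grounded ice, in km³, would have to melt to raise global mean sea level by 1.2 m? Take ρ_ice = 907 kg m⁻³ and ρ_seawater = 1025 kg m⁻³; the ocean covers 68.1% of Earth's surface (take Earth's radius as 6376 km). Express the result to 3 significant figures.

≈ 4.72×10^5 km³

Required water volume = Δh × A = 1.2 m × 3.48×10^14 m² = 4.175×10^14 m³ = 4.175×10^5 km³.
Ice volume = water volume × ρ_w/ρ_ice = 4.175×10^5 × 1025/907 = 4.72×10^5 km³.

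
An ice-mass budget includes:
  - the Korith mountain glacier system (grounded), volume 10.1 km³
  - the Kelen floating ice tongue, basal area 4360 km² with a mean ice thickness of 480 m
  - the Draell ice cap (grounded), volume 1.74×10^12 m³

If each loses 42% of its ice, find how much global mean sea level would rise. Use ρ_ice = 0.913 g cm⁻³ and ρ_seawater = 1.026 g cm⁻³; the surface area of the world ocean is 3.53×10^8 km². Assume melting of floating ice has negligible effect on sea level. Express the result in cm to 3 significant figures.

≈ 0.185 cm

Korith: 0.42 × 10.1 km³ × (913/1026) = 3.775 km³ of water.
The Kelen floating ice tongue is floating and already displaces its own weight of water, so its melt adds essentially nothing to sea level.
Draell: 0.42 × 1.74×10^12 m³ × (913/1026) = 6.503×10^11 m³ of water.
Total added water ≈ 6.541×10^11 m³ over 3.53×10^14 m² → Δh = 1.85×10^-3 m = 0.185 cm.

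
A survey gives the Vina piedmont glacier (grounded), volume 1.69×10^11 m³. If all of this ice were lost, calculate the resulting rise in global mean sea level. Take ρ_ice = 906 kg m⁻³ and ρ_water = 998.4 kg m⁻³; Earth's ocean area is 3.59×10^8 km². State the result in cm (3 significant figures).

Vina: 1.69×10^11 m³ × (906/998.4) = 1.534×10^11 m³ of water.
Spread over 3.59×10^14 m² of ocean, Δh = 1.534×10^11 / 3.59×10^14 = 4.27×10^-4 m = 0.0427 cm.

≈ 0.0427 cm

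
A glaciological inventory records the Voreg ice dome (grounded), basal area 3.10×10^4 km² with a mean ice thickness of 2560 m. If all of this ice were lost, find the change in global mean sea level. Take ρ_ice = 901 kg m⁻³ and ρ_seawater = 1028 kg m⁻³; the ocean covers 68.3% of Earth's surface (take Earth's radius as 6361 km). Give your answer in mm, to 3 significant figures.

Voreg: ice volume = 3.10×10^4 km² × 2560 m = 7.936×10^4 km³; 7.936×10^4 × (901/1028) = 6.956×10^4 km³ of water.
Spread over 3.47×10^14 m² of ocean, Δh = 6.956×10^13 / 3.47×10^14 = 0.200 m = 200 mm.

≈ 200 mm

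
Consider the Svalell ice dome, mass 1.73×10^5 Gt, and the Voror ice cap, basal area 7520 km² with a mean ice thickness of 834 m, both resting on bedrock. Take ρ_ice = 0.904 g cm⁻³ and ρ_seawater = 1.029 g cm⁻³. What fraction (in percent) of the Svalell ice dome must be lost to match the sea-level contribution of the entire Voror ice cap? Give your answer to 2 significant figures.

≈ 3.3 %

Equal sea-level rise means equal mass of meltwater, i.e. equal mass of ice lost.
Ice mass of Voror: 5.670×10^15 kg; ice mass of Svalell: 1.730×10^17 kg.
Fraction required = 5.670×10^15 / 1.730×10^17 = 0.0328 → 3.3 %.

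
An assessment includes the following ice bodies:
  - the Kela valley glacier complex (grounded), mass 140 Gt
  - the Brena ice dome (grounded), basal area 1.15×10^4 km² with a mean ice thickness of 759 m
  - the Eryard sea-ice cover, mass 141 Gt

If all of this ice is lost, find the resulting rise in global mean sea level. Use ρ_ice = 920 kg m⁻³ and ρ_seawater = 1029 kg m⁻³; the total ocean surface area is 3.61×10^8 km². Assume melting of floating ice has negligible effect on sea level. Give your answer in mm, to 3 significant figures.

Kela: 140 Gt = 1.400×10^14 kg; dividing by ρ_w = 1029 kg m⁻³ gives 1.361×10^11 m³ of water.
Brena: ice volume = 1.15×10^4 km² × 759 m = 8728 km³; 8728 × (920/1029) = 7804 km³ of water.
The Eryard sea-ice cover is floating and already displaces its own weight of water, so its melt adds essentially nothing to sea level.
Total added water ≈ 7.940×10^12 m³ over 3.61×10^14 m² → Δh = 0.0220 m = 22.0 mm.

≈ 22.0 mm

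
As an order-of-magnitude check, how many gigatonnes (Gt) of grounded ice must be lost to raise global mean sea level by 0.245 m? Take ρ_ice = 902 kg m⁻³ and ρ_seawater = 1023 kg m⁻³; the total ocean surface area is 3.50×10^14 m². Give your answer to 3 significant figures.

Required water volume = Δh × A = 0.245 m × 3.50×10^14 m² = 8.575×10^13 m³.
ρ_w = 1023 kg m⁻³, so the mass of water = 8.575×10^13 m³ × 1023 kg m⁻³ = 8.772×10^16 kg = 8.77×10^4 Gt (and the same mass of ice, by conservation).

≈ 8.77×10^4 Gt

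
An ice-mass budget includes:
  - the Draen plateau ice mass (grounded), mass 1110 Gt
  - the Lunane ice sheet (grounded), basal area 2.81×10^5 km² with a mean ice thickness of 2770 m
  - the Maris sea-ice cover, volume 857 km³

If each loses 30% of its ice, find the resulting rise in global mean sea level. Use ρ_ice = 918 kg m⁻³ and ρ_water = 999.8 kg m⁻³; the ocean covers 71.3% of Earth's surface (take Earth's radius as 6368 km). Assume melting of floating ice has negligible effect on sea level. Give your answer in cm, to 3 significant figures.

Draen: 0.3 × 1110 Gt = 3.330×10^14 kg; dividing by ρ_w = 999.8 kg m⁻³ gives 3.331×10^11 m³ of water.
Lunane: ice volume = 2.81×10^5 km² × 2770 m = 7.784×10^5 km³; 0.3 × 7.784×10^5 × (918/999.8) = 2.144×10^5 km³ of water.
The Maris sea-ice cover is floating and already displaces its own weight of water, so its melt adds essentially nothing to sea level.
Total added water ≈ 2.147×10^14 m³ over 3.63×10^14 m² → Δh = 0.591 m = 59.1 cm.

≈ 59.1 cm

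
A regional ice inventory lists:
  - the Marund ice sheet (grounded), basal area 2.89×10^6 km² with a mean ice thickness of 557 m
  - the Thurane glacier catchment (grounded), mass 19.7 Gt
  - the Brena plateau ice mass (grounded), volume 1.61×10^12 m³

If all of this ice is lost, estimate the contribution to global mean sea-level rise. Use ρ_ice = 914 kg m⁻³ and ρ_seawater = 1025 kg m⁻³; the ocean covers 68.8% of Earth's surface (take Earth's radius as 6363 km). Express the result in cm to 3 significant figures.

≈ 410 cm

Marund: ice volume = 2.89×10^6 km² × 557 m = 1.610×10^6 km³; 1.610×10^6 × (914/1025) = 1.435×10^6 km³ of water.
Thurane: 19.7 Gt = 1.970×10^13 kg; dividing by ρ_w = 1025 kg m⁻³ gives 1.922×10^10 m³ of water.
Brena: 1.61×10^12 m³ × (914/1025) = 1.436×10^12 m³ of water.
Total added water ≈ 1.437×10^15 m³ over 3.50×10^14 m² → Δh = 4.10 m = 410 cm.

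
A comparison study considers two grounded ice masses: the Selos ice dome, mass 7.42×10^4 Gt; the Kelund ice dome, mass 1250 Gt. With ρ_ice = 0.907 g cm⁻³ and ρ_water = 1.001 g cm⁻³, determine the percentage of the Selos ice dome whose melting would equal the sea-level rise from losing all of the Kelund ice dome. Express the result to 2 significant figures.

≈ 1.7 %

Equal sea-level rise means equal mass of meltwater, i.e. equal mass of ice lost.
Ice mass of Kelund: 1.250×10^15 kg; ice mass of Selos: 7.420×10^16 kg.
Fraction required = 1.250×10^15 / 7.420×10^16 = 0.0168 → 1.7 %.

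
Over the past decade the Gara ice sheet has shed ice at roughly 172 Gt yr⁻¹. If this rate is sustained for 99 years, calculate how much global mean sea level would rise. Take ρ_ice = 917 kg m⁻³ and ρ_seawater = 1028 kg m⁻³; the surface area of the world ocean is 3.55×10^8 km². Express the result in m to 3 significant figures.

Total mass lost = 172 Gt/yr × 99 yr = 1.703×10^4 Gt = 1.703×10^16 kg.
ρ_w = 1028 kg m⁻³, so water volume = 1.703×10^16 / 1028 = 1.656×10^13 m³.
Δh = 1.656×10^13 / 3.55×10^14 = 0.0467 m.

≈ 0.0467 m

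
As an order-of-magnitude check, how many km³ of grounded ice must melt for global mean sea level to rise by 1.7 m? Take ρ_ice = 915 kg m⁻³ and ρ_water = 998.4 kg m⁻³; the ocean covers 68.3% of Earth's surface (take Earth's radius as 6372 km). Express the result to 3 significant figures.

≈ 6.46×10^5 km³

Required water volume = Δh × A = 1.7 m × 3.48×10^14 m² = 5.924×10^14 m³ = 5.924×10^5 km³.
Ice volume = water volume × ρ_w/ρ_ice = 5.924×10^5 × 998.4/915 = 6.46×10^5 km³.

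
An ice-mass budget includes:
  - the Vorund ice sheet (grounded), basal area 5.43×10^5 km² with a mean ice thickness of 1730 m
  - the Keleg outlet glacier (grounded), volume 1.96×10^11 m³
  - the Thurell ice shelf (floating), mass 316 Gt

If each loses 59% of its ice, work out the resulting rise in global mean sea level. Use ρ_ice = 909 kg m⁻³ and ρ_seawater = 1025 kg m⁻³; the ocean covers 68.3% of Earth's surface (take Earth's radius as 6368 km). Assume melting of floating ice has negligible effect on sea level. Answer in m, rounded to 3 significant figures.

≈ 1.41 m

Vorund: ice volume = 5.43×10^5 km² × 1730 m = 9.394×10^5 km³; 0.59 × 9.394×10^5 × (909/1025) = 4.915×10^5 km³ of water.
Keleg: 0.59 × 1.96×10^11 m³ × (909/1025) = 1.026×10^11 m³ of water.
The Thurell ice shelf is floating and already displaces its own weight of water, so its melt adds essentially nothing to sea level.
Total added water ≈ 4.916×10^14 m³ over 3.48×10^14 m² → Δh = 1.41 m.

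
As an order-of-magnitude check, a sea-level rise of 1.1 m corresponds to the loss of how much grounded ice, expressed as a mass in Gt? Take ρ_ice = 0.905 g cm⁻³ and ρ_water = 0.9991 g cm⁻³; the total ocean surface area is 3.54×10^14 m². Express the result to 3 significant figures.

Required water volume = Δh × A = 1.1 m × 3.54×10^14 m² = 3.894×10^14 m³.
ρ_w = 0.9991 g cm⁻³ = 999.1 kg m⁻³, so the mass of water = 3.894×10^14 m³ × 999.1 kg m⁻³ = 3.890×10^17 kg = 3.89×10^5 Gt (and the same mass of ice, by conservation).

≈ 3.89×10^5 Gt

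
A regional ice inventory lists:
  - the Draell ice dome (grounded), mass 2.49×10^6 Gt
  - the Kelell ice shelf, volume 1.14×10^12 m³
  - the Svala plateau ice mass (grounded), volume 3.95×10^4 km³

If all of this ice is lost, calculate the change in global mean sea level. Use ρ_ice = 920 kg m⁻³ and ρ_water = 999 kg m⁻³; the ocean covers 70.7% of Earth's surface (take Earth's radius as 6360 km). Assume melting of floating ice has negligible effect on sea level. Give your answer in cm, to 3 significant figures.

Draell: 2.49×10^6 Gt = 2.490×10^18 kg; dividing by ρ_w = 999 kg m⁻³ gives 2.492×10^15 m³ of water.
The Kelell ice shelf is floating and already displaces its own weight of water, so its melt adds essentially nothing to sea level.
Svala: 3.95×10^4 km³ × (920/999) = 3.638×10^4 km³ of water.
Total added water ≈ 2.529×10^15 m³ over 3.59×10^14 m² → Δh = 7.04 m = 704 cm.

≈ 704 cm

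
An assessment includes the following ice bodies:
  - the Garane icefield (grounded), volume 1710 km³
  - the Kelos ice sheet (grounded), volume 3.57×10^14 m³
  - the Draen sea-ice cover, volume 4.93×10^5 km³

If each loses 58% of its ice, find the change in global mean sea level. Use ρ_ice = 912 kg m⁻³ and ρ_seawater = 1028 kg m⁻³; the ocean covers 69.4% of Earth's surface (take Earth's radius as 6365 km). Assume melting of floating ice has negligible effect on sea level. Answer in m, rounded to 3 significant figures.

≈ 0.522 m

Garane: 0.58 × 1710 km³ × (912/1028) = 879.9 km³ of water.
Kelos: 0.58 × 3.57×10^14 m³ × (912/1028) = 1.837×10^14 m³ of water.
The Draen sea-ice cover is floating and already displaces its own weight of water, so its melt adds essentially nothing to sea level.
Total added water ≈ 1.846×10^14 m³ over 3.53×10^14 m² → Δh = 0.522 m.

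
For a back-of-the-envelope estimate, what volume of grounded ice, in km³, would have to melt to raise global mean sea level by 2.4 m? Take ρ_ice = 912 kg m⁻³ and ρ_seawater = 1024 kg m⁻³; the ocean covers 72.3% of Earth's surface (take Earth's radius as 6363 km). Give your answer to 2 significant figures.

Required water volume = Δh × A = 2.4 m × 3.68×10^14 m² = 8.828×10^14 m³ = 8.828×10^5 km³.
Ice volume = water volume × ρ_w/ρ_ice = 8.828×10^5 × 1024/912 = 9.9×10^5 km³.

≈ 9.9×10^5 km³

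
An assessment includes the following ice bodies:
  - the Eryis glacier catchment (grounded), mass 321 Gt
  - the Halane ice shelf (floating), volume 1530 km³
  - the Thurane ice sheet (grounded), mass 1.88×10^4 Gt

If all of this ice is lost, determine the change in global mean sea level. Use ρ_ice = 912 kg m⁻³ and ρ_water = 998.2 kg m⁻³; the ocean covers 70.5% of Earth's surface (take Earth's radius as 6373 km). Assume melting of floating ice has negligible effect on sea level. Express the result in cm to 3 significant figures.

≈ 5.32 cm

Eryis: 321 Gt = 3.210×10^14 kg; dividing by ρ_w = 998.2 kg m⁻³ gives 3.216×10^11 m³ of water.
The Halane ice shelf is floating and already displaces its own weight of water, so its melt adds essentially nothing to sea level.
Thurane: 1.88×10^4 Gt = 1.880×10^16 kg; dividing by ρ_w = 998.2 kg m⁻³ gives 1.883×10^13 m³ of water.
Total added water ≈ 1.916×10^13 m³ over 3.60×10^14 m² → Δh = 0.0532 m = 5.32 cm.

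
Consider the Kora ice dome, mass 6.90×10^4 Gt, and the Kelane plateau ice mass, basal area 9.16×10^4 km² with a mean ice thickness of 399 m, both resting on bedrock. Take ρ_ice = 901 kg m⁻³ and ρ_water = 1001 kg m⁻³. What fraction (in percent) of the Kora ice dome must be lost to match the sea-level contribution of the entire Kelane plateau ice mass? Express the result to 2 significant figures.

Equal sea-level rise means equal mass of meltwater, i.e. equal mass of ice lost.
Ice mass of Kelane: 3.293×10^16 kg; ice mass of Kora: 6.900×10^16 kg.
Fraction required = 3.293×10^16 / 6.900×10^16 = 0.477 → 48 %.

≈ 48 %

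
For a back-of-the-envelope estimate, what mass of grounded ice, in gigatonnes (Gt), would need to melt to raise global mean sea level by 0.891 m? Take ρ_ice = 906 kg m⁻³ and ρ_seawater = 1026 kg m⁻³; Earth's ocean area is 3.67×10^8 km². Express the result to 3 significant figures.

Required water volume = Δh × A = 0.891 m × 3.67×10^14 m² = 3.270×10^14 m³.
ρ_w = 1026 kg m⁻³, so the mass of water = 3.270×10^14 m³ × 1026 kg m⁻³ = 3.355×10^17 kg = 3.35×10^5 Gt (and the same mass of ice, by conservation).

≈ 3.35×10^5 Gt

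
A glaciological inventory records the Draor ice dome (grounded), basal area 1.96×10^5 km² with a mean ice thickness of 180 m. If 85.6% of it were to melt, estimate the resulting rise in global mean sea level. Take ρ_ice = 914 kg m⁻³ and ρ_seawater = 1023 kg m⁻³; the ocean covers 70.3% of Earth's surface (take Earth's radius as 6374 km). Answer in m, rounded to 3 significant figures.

≈ 0.0752 m

Draor: ice volume = 1.96×10^5 km² × 180 m = 3.528×10^4 km³; 0.856 × 3.528×10^4 × (914/1023) = 2.698×10^4 km³ of water.
Spread over 3.59×10^14 m² of ocean, Δh = 2.698×10^13 / 3.59×10^14 = 0.0752 m.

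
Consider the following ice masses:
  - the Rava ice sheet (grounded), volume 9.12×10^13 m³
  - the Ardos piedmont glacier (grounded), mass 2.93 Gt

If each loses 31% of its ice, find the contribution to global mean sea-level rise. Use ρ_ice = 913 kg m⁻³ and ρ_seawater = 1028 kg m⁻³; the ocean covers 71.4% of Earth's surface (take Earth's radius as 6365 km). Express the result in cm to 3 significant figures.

≈ 6.91 cm

Rava: 0.31 × 9.12×10^13 m³ × (913/1028) = 2.511×10^13 m³ of water.
Ardos: 0.31 × 2.93 Gt = 9.083×10^11 kg; dividing by ρ_w = 1028 kg m⁻³ gives 8.836×10^8 m³ of water.
Total added water ≈ 2.511×10^13 m³ over 3.64×10^14 m² → Δh = 0.0691 m = 6.91 cm.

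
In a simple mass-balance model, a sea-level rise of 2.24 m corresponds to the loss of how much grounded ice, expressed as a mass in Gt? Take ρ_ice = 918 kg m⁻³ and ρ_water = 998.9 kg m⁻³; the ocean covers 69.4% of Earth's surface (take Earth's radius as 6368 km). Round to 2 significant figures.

≈ 7.9×10^5 Gt

Required water volume = Δh × A = 2.24 m × 3.54×10^14 m² = 7.922×10^14 m³.
ρ_w = 998.9 kg m⁻³, so the mass of water = 7.922×10^14 m³ × 998.9 kg m⁻³ = 7.913×10^17 kg = 7.9×10^5 Gt (and the same mass of ice, by conservation).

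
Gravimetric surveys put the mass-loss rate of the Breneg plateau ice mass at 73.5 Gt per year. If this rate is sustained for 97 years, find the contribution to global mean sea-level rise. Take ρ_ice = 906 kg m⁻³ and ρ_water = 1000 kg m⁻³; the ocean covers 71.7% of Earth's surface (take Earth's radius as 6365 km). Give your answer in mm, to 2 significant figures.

Total mass lost = 73.5 Gt/yr × 97 yr = 7130 Gt = 7.130×10^15 kg.
ρ_w = 1000 kg m⁻³, so water volume = 7.130×10^15 / 1000 = 7.130×10^12 m³.
Δh = 7.130×10^12 / 3.65×10^14 = 0.0195 m = 20 mm.

≈ 20 mm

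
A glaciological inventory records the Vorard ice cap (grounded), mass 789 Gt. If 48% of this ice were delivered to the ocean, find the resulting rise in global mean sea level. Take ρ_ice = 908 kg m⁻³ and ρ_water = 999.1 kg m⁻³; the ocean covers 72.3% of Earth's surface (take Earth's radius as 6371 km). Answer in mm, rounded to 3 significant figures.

Vorard: 0.48 × 789 Gt = 3.787×10^14 kg; dividing by ρ_w = 999.1 kg m⁻³ gives 3.791×10^11 m³ of water.
Spread over 3.69×10^14 m² of ocean, Δh = 3.791×10^11 / 3.69×10^14 = 1.03×10^-3 m = 1.03 mm.

≈ 1.03 mm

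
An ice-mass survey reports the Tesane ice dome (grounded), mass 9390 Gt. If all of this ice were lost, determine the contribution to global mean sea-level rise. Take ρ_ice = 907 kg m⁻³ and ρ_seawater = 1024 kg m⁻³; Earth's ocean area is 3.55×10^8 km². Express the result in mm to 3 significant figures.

Tesane: 9390 Gt = 9.390×10^15 kg; dividing by ρ_w = 1024 kg m⁻³ gives 9.170×10^12 m³ of water.
Spread over 3.55×10^14 m² of ocean, Δh = 9.170×10^12 / 3.55×10^14 = 0.0258 m = 25.8 mm.

≈ 25.8 mm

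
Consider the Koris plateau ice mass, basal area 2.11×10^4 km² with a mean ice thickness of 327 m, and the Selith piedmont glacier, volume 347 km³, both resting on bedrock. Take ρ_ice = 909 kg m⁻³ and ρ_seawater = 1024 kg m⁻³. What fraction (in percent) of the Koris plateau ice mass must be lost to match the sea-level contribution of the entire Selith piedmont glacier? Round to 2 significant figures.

≈ 5.0 %

Equal sea-level rise means equal mass of meltwater, i.e. equal mass of ice lost.
Ice mass of Selith: 3.154×10^14 kg; ice mass of Koris: 6.272×10^15 kg.
Fraction required = 3.154×10^14 / 6.272×10^15 = 0.0503 → 5.0 %.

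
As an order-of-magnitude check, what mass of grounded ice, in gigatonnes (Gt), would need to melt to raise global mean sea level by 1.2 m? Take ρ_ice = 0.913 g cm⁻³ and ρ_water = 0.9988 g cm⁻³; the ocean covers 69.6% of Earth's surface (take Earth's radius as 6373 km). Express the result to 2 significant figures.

Required water volume = Δh × A = 1.2 m × 3.55×10^14 m² = 4.263×10^14 m³.
ρ_w = 0.9988 g cm⁻³ = 998.8 kg m⁻³, so the mass of water = 4.263×10^14 m³ × 998.8 kg m⁻³ = 4.258×10^17 kg = 4.3×10^5 Gt (and the same mass of ice, by conservation).

≈ 4.3×10^5 Gt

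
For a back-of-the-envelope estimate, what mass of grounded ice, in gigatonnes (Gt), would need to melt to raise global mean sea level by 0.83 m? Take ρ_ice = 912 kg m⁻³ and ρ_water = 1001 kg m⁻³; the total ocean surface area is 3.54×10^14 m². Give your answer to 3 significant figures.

Required water volume = Δh × A = 0.83 m × 3.54×10^14 m² = 2.938×10^14 m³.
ρ_w = 1001 kg m⁻³, so the mass of water = 2.938×10^14 m³ × 1001 kg m⁻³ = 2.941×10^17 kg = 2.94×10^5 Gt (and the same mass of ice, by conservation).

≈ 2.94×10^5 Gt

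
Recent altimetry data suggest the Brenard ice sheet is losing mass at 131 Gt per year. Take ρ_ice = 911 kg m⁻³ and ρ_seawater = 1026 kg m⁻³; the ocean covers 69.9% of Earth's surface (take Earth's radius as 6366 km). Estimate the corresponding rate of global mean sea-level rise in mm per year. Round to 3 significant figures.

≈ 0.359 mm/yr

ρ_w = 1026 kg m⁻³. Annual water volume added = 131 Gt / ρ_w = 1.310×10^14 kg / 1026 kg m⁻³ = 1.277×10^11 m³.
Δh per year = 1.277×10^11 / 3.56×10^14 = 3.59×10^-4 m = 0.359 mm.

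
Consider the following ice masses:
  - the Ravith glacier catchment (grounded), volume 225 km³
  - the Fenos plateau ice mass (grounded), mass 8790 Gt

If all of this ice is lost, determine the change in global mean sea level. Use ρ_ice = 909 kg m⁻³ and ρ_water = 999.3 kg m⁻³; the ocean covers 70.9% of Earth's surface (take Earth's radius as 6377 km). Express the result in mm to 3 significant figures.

≈ 24.8 mm

Ravith: 225 km³ × (909/999.3) = 204.7 km³ of water.
Fenos: 8790 Gt = 8.790×10^15 kg; dividing by ρ_w = 999.3 kg m⁻³ gives 8.796×10^12 m³ of water.
Total added water ≈ 9.001×10^12 m³ over 3.62×10^14 m² → Δh = 0.0248 m = 24.8 mm.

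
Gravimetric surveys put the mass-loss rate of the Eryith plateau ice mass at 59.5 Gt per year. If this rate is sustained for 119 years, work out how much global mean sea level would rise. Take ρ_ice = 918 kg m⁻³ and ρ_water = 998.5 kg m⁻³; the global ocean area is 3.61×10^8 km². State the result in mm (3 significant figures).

Total mass lost = 59.5 Gt/yr × 119 yr = 7080 Gt = 7.080×10^15 kg.
ρ_w = 998.5 kg m⁻³, so water volume = 7.080×10^15 / 998.5 = 7.091×10^12 m³.
Δh = 7.091×10^12 / 3.61×10^14 = 0.0196 m = 19.6 mm.

≈ 19.6 mm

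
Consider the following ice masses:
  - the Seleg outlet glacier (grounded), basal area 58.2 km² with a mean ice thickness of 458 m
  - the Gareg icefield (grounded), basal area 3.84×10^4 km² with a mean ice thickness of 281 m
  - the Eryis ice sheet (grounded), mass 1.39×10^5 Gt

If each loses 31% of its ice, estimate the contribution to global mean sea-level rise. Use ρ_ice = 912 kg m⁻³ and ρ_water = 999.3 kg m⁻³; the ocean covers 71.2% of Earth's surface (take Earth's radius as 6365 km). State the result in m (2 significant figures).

Seleg: ice volume = 58.2 km² × 458 m = 26.66 km³; 0.31 × 26.66 × (912/999.3) = 7.541 km³ of water.
Gareg: ice volume = 3.84×10^4 km² × 281 m = 1.079×10^4 km³; 0.31 × 1.079×10^4 × (912/999.3) = 3053 km³ of water.
Eryis: 0.31 × 1.39×10^5 Gt = 4.309×10^16 kg; dividing by ρ_w = 999.3 kg m⁻³ gives 4.312×10^13 m³ of water.
Total added water ≈ 4.618×10^13 m³ over 3.62×10^14 m² → Δh = 0.127 m.

≈ 0.13 m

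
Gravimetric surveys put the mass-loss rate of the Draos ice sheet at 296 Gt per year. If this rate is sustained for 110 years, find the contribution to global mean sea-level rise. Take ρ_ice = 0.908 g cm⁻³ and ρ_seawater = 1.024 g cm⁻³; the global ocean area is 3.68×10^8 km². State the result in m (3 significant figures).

≈ 0.0864 m

Total mass lost = 296 Gt/yr × 110 yr = 3.256×10^4 Gt = 3.256×10^16 kg.
ρ_w = 1.024 g cm⁻³ = 1024 kg m⁻³, so water volume = 3.256×10^16 / 1024 = 3.180×10^13 m³.
Δh = 3.180×10^13 / 3.68×10^14 = 0.0864 m.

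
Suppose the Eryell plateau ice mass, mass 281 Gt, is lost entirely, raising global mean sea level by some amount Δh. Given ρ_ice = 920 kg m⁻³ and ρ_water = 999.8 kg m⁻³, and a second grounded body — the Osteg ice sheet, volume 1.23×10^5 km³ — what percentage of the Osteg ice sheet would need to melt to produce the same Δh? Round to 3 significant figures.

Equal sea-level rise means equal mass of meltwater, i.e. equal mass of ice lost.
Ice mass of Eryell: 2.810×10^14 kg; ice mass of Osteg: 1.132×10^17 kg.
Fraction required = 2.810×10^14 / 1.132×10^17 = 2.48×10^-3 → 0.248 %.

≈ 0.248 %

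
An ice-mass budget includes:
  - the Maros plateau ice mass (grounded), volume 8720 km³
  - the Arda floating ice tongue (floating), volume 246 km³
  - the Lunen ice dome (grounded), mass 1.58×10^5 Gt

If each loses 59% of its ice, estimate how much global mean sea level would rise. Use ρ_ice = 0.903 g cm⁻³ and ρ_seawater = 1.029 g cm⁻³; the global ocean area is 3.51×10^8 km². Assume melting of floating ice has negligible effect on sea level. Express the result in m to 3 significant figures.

≈ 0.271 m

Maros: 0.59 × 8720 km³ × (903/1029) = 4515 km³ of water.
The Arda floating ice tongue is floating and already displaces its own weight of water, so its melt adds essentially nothing to sea level.
Lunen: 0.59 × 1.58×10^5 Gt = 9.322×10^16 kg; dividing by ρ_w = 1.029 g cm⁻³ = 1029 kg m⁻³ gives 9.059×10^13 m³ of water.
Total added water ≈ 9.511×10^13 m³ over 3.51×10^14 m² → Δh = 0.271 m.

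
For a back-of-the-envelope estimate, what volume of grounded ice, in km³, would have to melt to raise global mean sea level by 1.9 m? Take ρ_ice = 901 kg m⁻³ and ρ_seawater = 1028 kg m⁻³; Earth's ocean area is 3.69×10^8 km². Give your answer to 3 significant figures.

Required water volume = Δh × A = 1.9 m × 3.69×10^14 m² = 7.011×10^14 m³ = 7.011×10^5 km³.
Ice volume = water volume × ρ_w/ρ_ice = 7.011×10^5 × 1028/901 = 8.00×10^5 km³.

≈ 8.00×10^5 km³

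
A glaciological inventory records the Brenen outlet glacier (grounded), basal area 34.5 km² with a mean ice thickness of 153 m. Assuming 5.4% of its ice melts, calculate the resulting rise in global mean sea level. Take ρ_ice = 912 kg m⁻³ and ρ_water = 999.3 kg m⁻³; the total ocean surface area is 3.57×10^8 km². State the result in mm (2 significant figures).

≈ 7.3×10^-4 mm

Brenen: ice volume = 34.5 km² × 153 m = 5.279 km³; 0.054 × 5.279 × (912/999.3) = 0.2601 km³ of water.
Spread over 3.57×10^14 m² of ocean, Δh = 2.601×10^8 / 3.57×10^14 = 7.29×10^-7 m = 7.3×10^-4 mm.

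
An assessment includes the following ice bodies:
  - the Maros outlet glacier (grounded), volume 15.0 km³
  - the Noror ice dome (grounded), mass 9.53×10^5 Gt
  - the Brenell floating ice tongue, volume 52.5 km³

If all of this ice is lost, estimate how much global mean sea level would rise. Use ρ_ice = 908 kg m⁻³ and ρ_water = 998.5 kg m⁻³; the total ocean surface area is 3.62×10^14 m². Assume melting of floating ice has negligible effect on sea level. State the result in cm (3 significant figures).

≈ 264 cm

Maros: 15.0 km³ × (908/998.5) = 13.64 km³ of water.
Noror: 9.53×10^5 Gt = 9.530×10^17 kg; dividing by ρ_w = 998.5 kg m⁻³ gives 9.544×10^14 m³ of water.
The Brenell floating ice tongue is floating and already displaces its own weight of water, so its melt adds essentially nothing to sea level.
Total added water ≈ 9.544×10^14 m³ over 3.62×10^14 m² → Δh = 2.64 m = 264 cm.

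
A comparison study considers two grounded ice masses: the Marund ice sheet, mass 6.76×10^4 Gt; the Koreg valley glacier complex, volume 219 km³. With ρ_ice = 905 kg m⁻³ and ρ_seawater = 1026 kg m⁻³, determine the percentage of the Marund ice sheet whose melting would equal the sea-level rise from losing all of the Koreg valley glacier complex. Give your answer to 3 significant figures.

Equal sea-level rise means equal mass of meltwater, i.e. equal mass of ice lost.
Ice mass of Koreg: 1.982×10^14 kg; ice mass of Marund: 6.760×10^16 kg.
Fraction required = 1.982×10^14 / 6.760×10^16 = 2.93×10^-3 → 0.293 %.

≈ 0.293 %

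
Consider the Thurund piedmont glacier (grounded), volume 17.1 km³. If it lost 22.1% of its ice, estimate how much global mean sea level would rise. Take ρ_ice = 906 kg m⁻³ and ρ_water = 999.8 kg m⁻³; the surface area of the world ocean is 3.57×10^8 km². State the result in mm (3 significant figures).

≈ 9.59×10^-3 mm

Thurund: 0.221 × 17.1 km³ × (906/999.8) = 3.425 km³ of water.
Spread over 3.57×10^14 m² of ocean, Δh = 3.425×10^9 / 3.57×10^14 = 9.59×10^-6 m = 9.59×10^-3 mm.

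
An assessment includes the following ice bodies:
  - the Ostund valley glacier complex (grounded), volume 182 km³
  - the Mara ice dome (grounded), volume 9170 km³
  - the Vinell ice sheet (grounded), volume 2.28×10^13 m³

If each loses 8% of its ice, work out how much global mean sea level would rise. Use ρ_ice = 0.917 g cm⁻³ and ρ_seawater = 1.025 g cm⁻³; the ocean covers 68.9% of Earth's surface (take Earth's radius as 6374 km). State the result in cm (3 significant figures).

Ostund: 0.08 × 182 km³ × (917/1025) = 13.03 km³ of water.
Mara: 0.08 × 9170 km³ × (917/1025) = 656.3 km³ of water.
Vinell: 0.08 × 2.28×10^13 m³ × (917/1025) = 1.632×10^12 m³ of water.
Total added water ≈ 2.301×10^12 m³ over 3.52×10^14 m² → Δh = 6.54×10^-3 m = 0.654 cm.

≈ 0.654 cm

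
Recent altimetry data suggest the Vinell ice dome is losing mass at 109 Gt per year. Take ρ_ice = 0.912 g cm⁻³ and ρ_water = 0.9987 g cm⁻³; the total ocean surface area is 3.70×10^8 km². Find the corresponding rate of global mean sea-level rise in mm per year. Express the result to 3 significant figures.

≈ 0.295 mm/yr

ρ_w = 0.9987 g cm⁻³ = 998.7 kg m⁻³. Annual water volume added = 109 Gt / ρ_w = 1.090×10^14 kg / 998.7 kg m⁻³ = 1.091×10^11 m³.
Δh per year = 1.091×10^11 / 3.70×10^14 = 2.95×10^-4 m = 0.295 mm.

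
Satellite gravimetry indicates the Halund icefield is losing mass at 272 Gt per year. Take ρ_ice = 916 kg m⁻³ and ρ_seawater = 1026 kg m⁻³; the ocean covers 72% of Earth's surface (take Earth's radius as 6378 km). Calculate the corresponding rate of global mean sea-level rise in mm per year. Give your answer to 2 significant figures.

≈ 0.72 mm/yr

ρ_w = 1026 kg m⁻³. Annual water volume added = 272 Gt / ρ_w = 2.720×10^14 kg / 1026 kg m⁻³ = 2.651×10^11 m³.
Δh per year = 2.651×10^11 / 3.68×10^14 = 7.20×10^-4 m = 0.72 mm.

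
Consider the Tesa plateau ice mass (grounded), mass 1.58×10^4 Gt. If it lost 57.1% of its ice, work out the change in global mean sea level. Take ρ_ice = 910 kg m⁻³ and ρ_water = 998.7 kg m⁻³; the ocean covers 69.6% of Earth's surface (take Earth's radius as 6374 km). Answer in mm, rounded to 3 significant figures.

≈ 25.4 mm

Tesa: 0.571 × 1.58×10^4 Gt = 9.022×10^15 kg; dividing by ρ_w = 998.7 kg m⁻³ gives 9.034×10^12 m³ of water.
Spread over 3.55×10^14 m² of ocean, Δh = 9.034×10^12 / 3.55×10^14 = 0.0254 m = 25.4 mm.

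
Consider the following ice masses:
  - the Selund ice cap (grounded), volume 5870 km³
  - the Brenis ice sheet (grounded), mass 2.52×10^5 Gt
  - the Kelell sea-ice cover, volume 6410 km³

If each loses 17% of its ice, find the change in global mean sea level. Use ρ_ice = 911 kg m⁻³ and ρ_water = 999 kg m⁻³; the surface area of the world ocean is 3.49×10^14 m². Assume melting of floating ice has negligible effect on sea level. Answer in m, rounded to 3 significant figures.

≈ 0.125 m

Selund: 0.17 × 5870 km³ × (911/999) = 910.0 km³ of water.
Brenis: 0.17 × 2.52×10^5 Gt = 4.284×10^16 kg; dividing by ρ_w = 999 kg m⁻³ gives 4.288×10^13 m³ of water.
The Kelell sea-ice cover is floating and already displaces its own weight of water, so its melt adds essentially nothing to sea level.
Total added water ≈ 4.379×10^13 m³ over 3.49×10^14 m² → Δh = 0.125 m.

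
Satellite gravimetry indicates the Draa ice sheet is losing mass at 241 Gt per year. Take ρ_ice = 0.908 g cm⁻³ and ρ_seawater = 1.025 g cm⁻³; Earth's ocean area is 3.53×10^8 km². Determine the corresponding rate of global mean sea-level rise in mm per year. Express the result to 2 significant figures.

≈ 0.67 mm/yr

ρ_w = 1.025 g cm⁻³ = 1025 kg m⁻³. Annual water volume added = 241 Gt / ρ_w = 2.410×10^14 kg / 1025 kg m⁻³ = 2.351×10^11 m³.
Δh per year = 2.351×10^11 / 3.53×10^14 = 6.66×10^-4 m = 0.67 mm.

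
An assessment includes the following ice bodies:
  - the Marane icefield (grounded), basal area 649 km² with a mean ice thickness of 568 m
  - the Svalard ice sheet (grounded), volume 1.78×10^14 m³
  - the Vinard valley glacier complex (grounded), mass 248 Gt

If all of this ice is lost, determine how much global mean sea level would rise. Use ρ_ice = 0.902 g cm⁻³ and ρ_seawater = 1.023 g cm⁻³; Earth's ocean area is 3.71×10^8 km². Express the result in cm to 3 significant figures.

≈ 42.5 cm

Marane: ice volume = 649 km² × 568 m = 368.6 km³; 368.6 × (902/1023) = 325.0 km³ of water.
Svalard: 1.78×10^14 m³ × (902/1023) = 1.569×10^14 m³ of water.
Vinard: 248 Gt = 2.480×10^14 kg; dividing by ρ_w = 1.023 g cm⁻³ = 1023 kg m⁻³ gives 2.424×10^11 m³ of water.
Total added water ≈ 1.575×10^14 m³ over 3.71×10^14 m² → Δh = 0.425 m = 42.5 cm.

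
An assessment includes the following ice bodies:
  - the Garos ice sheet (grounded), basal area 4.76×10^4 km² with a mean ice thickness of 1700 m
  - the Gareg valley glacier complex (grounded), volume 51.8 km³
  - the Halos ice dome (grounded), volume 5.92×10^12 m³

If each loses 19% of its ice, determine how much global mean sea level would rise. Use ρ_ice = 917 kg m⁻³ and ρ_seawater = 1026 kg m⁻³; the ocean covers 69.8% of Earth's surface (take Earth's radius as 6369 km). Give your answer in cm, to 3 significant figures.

Garos: ice volume = 4.76×10^4 km² × 1700 m = 8.092×10^4 km³; 0.19 × 8.092×10^4 × (917/1026) = 1.374×10^4 km³ of water.
Gareg: 0.19 × 51.8 km³ × (917/1026) = 8.796 km³ of water.
Halos: 0.19 × 5.92×10^12 m³ × (917/1026) = 1.005×10^12 m³ of water.
Total added water ≈ 1.476×10^13 m³ over 3.56×10^14 m² → Δh = 0.0415 m = 4.15 cm.

≈ 4.15 cm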